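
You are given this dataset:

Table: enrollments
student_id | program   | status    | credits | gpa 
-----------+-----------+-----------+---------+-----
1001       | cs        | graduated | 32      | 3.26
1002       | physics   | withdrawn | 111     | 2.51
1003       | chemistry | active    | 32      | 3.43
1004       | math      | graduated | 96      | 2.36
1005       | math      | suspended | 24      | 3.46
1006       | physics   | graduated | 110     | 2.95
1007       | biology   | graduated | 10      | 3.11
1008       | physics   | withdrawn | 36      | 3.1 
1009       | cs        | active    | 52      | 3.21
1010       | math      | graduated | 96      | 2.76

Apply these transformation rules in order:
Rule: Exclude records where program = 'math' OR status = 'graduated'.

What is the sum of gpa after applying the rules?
12.25

Step 1: Find records where program = 'math' OR status = 'graduated'
Step 2: 6 records match, summing to 17.9
Step 3: Original sum: 30.15
Step 4: Remaining sum = 30.15 - 17.9 = 12.25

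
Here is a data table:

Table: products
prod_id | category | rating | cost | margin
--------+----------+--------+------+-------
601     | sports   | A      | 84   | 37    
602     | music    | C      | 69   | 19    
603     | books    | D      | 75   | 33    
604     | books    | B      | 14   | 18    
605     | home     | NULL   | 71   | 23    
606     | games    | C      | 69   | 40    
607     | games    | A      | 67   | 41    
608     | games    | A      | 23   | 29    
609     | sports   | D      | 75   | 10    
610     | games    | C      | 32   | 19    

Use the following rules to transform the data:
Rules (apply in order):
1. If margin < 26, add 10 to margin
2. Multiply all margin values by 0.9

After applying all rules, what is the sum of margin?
287.1

Step 1: Apply Rule 1 - Add 10 to records with margin < 26
  - 5 records affected: 89 + (5 × 10) = 139
  - Unaffected records: 180
  - Sum after Rule 1: 319
Step 2: Apply Rule 2 - Multiply all by 0.9
  - 319 × 0.9 = 287.1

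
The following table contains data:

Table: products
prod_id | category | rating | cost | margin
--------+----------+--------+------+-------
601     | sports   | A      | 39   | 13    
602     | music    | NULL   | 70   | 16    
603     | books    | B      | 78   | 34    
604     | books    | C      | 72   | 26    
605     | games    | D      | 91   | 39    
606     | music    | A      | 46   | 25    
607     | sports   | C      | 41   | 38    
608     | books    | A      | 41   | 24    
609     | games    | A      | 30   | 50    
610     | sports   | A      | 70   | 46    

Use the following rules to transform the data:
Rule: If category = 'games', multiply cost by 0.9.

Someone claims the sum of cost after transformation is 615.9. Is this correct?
No, the correct result is 565.9.

Step 1: Calculate the correct sum after transformation
Step 2: Apply multiplier 0.9 to records where category = 'games'
Step 3: Correct result = 565.9
Step 4: Claimed result = 615.9
Step 5: 565.9 ≠ 615.9
Conclusion: The claimed result is incorrect. The correct answer is 565.9.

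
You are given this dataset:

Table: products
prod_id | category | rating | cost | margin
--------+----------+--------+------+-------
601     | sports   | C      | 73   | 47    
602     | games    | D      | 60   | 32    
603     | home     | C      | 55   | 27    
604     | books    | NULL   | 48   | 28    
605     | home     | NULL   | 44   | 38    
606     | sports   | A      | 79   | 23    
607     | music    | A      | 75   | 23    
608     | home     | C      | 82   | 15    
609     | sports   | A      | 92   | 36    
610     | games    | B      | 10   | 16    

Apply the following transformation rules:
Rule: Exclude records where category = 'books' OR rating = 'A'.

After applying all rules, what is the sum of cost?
324

Step 1: Find records where category = 'books' OR rating = 'A'
Step 2: 4 records match, summing to 294
Step 3: Original sum: 618
Step 4: Remaining sum = 618 - 294 = 324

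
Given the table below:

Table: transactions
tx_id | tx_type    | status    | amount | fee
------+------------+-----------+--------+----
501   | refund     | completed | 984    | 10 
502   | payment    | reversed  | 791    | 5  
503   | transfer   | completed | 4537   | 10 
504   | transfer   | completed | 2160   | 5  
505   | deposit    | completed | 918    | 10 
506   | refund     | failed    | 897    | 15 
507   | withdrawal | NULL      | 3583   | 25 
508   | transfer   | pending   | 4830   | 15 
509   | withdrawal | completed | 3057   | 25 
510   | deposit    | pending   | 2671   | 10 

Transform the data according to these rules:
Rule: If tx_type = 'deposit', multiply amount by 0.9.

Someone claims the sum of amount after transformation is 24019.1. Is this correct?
No, the correct result is 24069.1.

Step 1: Calculate the correct sum after transformation
Step 2: Apply multiplier 0.9 to records where tx_type = 'deposit'
Step 3: Correct result = 24069.1
Step 4: Claimed result = 24019.1
Step 5: 24069.1 ≠ 24019.1
Conclusion: The claimed result is incorrect. The correct answer is 24069.1.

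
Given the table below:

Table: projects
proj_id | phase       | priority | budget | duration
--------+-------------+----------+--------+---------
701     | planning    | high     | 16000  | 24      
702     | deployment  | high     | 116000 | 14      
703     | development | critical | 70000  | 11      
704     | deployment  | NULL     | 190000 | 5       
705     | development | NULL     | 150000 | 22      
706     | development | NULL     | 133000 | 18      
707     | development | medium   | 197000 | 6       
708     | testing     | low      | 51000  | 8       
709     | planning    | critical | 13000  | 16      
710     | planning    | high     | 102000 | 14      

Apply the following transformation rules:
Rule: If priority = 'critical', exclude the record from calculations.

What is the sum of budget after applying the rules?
955000

Step 1: Identify records where priority = 'critical'
Step 2: The excluded records sum to 83000
Step 3: Original total budget = 1038000
Step 4: Remaining total = 1038000 - 83000 = 955000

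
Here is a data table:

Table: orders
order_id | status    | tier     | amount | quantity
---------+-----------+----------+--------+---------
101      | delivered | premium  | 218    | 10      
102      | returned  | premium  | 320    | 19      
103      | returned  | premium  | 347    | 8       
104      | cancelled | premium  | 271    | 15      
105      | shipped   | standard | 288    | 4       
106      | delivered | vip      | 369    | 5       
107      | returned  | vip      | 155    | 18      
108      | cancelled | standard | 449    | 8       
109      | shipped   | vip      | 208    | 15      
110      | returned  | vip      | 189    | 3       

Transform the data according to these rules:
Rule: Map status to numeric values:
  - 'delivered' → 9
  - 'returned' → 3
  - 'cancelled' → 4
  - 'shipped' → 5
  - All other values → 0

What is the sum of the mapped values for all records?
48

Step 1: Apply mapping to each record
Step 2: Count by status:
  'delivered': 2 records × 9 = 18
  'returned': 4 records × 3 = 12
  'cancelled': 2 records × 4 = 8
  'shipped': 2 records × 5 = 10
Step 3: Sum all mapped values = 48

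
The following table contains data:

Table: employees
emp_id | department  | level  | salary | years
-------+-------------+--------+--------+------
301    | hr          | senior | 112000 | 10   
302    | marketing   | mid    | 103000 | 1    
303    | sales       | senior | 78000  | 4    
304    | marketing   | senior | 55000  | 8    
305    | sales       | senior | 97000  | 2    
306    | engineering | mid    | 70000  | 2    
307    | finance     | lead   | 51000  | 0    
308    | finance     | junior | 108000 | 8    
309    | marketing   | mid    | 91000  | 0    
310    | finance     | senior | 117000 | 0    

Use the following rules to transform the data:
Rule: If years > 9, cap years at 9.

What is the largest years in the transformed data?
9

Step 1: Original maximum years = 10
Step 2: Apply cap at 9
Step 3: 1 records had years > 9 and were capped
Step 4: Maximum after transformation = 9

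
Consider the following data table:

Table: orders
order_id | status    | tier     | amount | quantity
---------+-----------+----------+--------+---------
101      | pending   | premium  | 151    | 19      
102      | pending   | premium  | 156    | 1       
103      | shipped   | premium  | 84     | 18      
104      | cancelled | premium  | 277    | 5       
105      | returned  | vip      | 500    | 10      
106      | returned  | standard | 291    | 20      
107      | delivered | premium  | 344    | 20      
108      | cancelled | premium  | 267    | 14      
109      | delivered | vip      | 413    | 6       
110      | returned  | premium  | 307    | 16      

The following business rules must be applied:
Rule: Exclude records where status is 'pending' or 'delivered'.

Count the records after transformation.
6

Step 1: Count records to exclude
  - 2 (pending) + 2 (delivered) = 4 records
Step 2: Total records: 10
Step 3: Remaining = 10 - 4 = 6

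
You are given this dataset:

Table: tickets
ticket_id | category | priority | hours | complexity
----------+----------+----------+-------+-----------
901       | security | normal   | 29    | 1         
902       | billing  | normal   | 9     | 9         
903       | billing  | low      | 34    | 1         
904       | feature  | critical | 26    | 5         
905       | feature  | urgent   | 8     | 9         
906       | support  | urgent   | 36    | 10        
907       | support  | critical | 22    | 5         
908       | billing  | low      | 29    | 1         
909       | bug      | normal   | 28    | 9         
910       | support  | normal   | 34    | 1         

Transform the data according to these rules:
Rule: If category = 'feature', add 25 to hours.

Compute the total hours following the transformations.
305

Step 1: Count records where category = 'feature': 2
Step 2: Total bonus added: 2 × 25 = 50
Step 3: Original sum of hours: 255
Step 4: Final sum = 255 + 50 = 305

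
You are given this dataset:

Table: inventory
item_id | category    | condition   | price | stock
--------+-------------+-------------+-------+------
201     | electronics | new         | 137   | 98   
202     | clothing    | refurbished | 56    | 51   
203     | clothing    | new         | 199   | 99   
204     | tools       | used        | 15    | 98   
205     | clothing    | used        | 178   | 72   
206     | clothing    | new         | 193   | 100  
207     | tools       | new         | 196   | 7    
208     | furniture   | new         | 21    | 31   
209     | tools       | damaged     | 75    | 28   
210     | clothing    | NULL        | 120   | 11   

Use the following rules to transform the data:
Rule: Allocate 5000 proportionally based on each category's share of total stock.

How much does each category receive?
clothing: 2798.32, electronics: 823.53, furniture: 260.5, tools: 1117.65

Step 1: Calculate total stock = 595
Step 2: Calculate each category's proportion:
  clothing: 333/595 = 55.97% → 2798.32
  electronics: 98/595 = 16.47% → 823.53
  furniture: 31/595 = 5.21% → 260.5
  tools: 133/595 = 22.35% → 1117.65
Step 3: Verify: sum of allocations ≈ 5000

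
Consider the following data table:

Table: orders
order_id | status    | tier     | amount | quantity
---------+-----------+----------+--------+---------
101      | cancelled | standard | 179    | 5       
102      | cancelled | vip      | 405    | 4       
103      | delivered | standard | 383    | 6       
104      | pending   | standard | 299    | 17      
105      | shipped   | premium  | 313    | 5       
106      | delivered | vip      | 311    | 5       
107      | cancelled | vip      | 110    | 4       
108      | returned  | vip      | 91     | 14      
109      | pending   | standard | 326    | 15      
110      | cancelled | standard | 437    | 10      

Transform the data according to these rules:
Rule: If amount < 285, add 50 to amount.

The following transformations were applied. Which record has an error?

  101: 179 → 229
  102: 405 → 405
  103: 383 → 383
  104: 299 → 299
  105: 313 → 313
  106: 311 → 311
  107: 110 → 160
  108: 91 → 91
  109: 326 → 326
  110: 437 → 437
Record 108 has an error. The correct transformed value should be 141, not 91.

Step 1: Check each record against the rule
Step 2: Record 108 has amount = 91
Step 3: Since 91 < 285, the bonus should have been applied
Step 4: Correct value = 141, but claimed value = 91
Conclusion: Record 108 has the error.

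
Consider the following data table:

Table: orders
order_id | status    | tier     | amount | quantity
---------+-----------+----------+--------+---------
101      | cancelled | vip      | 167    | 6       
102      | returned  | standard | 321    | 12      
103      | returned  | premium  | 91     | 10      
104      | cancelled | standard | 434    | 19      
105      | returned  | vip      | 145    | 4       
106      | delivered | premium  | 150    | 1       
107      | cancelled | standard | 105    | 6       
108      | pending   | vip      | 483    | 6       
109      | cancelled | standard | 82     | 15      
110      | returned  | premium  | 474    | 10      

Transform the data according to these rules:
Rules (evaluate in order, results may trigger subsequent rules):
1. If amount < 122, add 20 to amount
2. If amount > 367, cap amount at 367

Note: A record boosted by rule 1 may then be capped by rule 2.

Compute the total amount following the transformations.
2222

Step 1: Apply rule 1 to records with amount < 122
  - 3 records get bonus of 20
  - Of these, 0 records then exceed 367 and get capped
Step 2: Apply rule 2 to records with amount > 367
  - 3 records (original) are capped
Step 3: Calculate final sum = 2222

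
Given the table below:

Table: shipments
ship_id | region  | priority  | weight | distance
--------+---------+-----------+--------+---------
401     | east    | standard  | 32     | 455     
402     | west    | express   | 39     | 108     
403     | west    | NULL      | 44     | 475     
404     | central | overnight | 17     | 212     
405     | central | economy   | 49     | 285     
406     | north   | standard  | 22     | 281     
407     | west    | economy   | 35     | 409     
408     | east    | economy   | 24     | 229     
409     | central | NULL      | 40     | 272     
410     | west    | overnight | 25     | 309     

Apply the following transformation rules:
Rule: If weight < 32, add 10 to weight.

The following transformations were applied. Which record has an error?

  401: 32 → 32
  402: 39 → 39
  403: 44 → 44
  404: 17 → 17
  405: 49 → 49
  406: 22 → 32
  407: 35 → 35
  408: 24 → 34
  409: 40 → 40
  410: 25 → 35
Record 404 has an error. The correct transformed value should be 27, not 17.

Step 1: Check each record against the rule
Step 2: Record 404 has weight = 17
Step 3: Since 17 < 32, the bonus should have been applied
Step 4: Correct value = 27, but claimed value = 17
Conclusion: Record 404 has the error.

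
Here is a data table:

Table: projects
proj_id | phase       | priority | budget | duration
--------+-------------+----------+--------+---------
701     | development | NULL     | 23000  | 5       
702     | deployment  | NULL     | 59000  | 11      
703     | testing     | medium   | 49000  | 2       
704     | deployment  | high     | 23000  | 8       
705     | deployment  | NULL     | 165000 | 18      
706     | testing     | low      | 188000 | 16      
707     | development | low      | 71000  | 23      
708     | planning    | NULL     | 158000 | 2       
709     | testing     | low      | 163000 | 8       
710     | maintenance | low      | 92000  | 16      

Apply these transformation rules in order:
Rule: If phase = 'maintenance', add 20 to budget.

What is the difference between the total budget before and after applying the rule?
20

Step 1: Original sum of budget = 991000
Step 2: 1 records have phase = 'maintenance'
Step 3: Each affected record changes by 20
Step 4: Total change = 1 × 20 = 20
Step 5: New sum = 991000 + 20 = 991020
Step 6: Difference = |991020 - 991000| = 20
        (Sum increased by 20)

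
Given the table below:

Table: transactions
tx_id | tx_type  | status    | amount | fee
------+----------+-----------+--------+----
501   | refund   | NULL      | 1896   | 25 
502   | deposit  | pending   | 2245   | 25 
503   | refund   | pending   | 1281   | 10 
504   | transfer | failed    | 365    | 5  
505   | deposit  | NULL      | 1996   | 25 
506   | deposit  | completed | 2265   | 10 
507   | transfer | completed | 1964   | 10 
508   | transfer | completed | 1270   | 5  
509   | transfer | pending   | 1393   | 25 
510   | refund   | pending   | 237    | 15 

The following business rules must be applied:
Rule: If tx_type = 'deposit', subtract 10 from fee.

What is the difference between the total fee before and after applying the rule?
30

Step 1: Original sum of fee = 155
Step 2: 3 records have tx_type = 'deposit'
Step 3: Each affected record changes by -10
Step 4: Total change = 3 × -10 = -30
Step 5: New sum = 155 + -30 = 125
Step 6: Difference = |125 - 155| = 30
        (Sum decreased by 30)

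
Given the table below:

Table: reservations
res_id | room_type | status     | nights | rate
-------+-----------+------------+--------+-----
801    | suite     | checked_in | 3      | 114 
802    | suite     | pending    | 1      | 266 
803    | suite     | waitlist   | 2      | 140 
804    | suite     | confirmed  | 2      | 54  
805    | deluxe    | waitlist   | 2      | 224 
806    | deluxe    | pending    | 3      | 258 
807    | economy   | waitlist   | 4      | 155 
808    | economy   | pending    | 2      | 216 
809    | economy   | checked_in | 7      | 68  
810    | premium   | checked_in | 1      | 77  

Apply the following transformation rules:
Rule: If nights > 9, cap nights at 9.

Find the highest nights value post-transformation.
7

Step 1: Original maximum nights = 7
Step 2: Check cap of 9 against maximum
Step 3: No records exceed the cap (max 7 <= cap 9), so no capping applies
Step 4: Maximum after transformation = 7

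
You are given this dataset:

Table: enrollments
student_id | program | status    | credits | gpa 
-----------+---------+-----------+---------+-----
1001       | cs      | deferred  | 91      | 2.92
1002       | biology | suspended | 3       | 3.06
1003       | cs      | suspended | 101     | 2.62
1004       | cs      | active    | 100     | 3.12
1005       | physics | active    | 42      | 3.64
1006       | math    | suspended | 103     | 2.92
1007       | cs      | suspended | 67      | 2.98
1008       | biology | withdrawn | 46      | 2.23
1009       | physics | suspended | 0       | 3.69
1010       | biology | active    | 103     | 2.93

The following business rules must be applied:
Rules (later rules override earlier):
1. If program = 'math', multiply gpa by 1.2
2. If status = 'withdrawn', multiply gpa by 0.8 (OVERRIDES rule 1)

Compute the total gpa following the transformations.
30.25

Step 1: Rule 2 takes priority for records with status = 'withdrawn'
  - 1 records: 2.23 × 0.8 = 1.78
Step 2: Rule 1 applies to remaining records with program = 'math'
  - 1 records: 2.92 × 1.2 = 3.5
Step 3: Other records unchanged: 24.96
Step 4: Final sum = 1.78 + 3.5 + 24.96 = 30.25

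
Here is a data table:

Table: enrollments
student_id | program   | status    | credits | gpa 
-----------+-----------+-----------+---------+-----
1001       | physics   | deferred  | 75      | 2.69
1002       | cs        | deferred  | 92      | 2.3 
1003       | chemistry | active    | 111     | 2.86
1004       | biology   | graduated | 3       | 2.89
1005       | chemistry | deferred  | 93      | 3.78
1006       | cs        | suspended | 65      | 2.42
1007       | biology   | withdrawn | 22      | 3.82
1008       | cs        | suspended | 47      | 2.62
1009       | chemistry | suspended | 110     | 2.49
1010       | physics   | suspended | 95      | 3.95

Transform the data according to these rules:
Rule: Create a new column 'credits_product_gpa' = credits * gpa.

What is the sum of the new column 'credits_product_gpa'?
2104.65

Step 1: For each record, compute credits * gpa
Example calculations:
  75 * 2.69 = 201.75
  92 * 2.3 = 211.6
  111 * 2.86 = 317.46
  ...
Step 2: Sum all derived values
Step 3: Total = 2104.65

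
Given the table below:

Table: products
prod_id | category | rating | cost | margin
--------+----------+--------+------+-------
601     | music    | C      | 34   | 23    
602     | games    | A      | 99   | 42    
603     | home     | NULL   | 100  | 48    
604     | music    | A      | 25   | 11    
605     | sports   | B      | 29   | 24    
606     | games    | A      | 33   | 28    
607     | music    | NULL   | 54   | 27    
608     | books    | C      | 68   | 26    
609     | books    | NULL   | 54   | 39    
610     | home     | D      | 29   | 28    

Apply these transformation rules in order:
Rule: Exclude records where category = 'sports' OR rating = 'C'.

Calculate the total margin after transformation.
223

Step 1: Find records where category = 'sports' OR rating = 'C'
Step 2: 3 records match, summing to 73
Step 3: Original sum: 296
Step 4: Remaining sum = 296 - 73 = 223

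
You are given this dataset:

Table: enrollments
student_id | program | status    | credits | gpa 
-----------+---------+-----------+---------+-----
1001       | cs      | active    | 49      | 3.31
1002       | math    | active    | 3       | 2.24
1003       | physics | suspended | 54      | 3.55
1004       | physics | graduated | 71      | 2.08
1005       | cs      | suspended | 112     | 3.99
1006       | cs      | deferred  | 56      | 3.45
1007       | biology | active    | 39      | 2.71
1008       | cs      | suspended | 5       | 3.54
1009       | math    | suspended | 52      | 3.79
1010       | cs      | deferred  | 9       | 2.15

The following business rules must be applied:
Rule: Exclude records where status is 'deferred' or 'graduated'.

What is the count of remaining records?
7

Step 1: Count records to exclude
  - 2 (deferred) + 1 (graduated) = 3 records
Step 2: Total records: 10
Step 3: Remaining = 10 - 3 = 7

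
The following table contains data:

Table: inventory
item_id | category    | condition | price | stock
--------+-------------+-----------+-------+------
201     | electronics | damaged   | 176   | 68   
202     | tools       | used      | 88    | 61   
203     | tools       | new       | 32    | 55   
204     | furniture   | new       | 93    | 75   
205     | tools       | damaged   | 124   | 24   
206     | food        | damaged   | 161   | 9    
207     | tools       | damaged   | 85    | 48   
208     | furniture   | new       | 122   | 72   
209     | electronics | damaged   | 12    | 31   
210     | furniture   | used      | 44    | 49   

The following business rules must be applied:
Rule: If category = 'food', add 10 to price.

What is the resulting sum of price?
947

Step 1: Count records where category = 'food': 1
Step 2: Total bonus added: 1 × 10 = 10
Step 3: Original sum of price: 937
Step 4: Final sum = 937 + 10 = 947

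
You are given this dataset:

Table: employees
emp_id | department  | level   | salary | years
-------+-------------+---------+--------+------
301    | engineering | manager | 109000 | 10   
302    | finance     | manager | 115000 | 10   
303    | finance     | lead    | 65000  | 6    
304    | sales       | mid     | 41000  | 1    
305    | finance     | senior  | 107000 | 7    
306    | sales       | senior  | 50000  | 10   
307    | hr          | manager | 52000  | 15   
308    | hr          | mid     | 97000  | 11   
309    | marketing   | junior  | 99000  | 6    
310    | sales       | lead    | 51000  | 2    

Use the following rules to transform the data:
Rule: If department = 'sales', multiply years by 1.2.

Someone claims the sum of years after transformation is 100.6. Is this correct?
No, the correct result is 80.6.

Step 1: Calculate the correct sum after transformation
Step 2: Apply multiplier 1.2 to records where department = 'sales'
Step 3: Correct result = 80.6
Step 4: Claimed result = 100.6
Step 5: 80.6 ≠ 100.6
Conclusion: The claimed result is incorrect. The correct answer is 80.6.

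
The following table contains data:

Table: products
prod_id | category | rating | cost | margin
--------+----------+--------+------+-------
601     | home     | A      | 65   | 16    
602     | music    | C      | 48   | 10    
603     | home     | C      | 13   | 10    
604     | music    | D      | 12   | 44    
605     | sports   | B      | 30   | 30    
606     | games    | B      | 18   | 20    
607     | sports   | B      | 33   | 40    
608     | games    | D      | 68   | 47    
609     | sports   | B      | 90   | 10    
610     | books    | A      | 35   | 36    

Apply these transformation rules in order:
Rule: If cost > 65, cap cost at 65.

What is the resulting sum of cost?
384

Step 1: 2 records have cost > 65
Step 2: These records originally summed to 158
Step 3: After capping: 2 × 65 = 130
Step 4: Unaffected records sum: 254
Step 5: Final sum = 130 + 254 = 384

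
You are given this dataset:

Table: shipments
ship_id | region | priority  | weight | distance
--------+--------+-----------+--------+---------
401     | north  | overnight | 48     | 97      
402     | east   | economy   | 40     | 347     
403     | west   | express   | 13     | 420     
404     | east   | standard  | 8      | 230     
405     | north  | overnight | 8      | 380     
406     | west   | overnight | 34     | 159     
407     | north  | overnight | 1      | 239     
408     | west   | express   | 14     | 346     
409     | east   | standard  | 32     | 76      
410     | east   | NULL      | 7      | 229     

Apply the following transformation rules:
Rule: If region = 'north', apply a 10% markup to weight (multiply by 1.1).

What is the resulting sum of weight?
210.7

Step 1: Records with region = 'north' have total weight = 57
Step 2: Apply multiplier: 57 × 1.1 = 62.7
Step 3: Other records total: 148
Step 4: Final sum = 62.7 + 148 = 210.7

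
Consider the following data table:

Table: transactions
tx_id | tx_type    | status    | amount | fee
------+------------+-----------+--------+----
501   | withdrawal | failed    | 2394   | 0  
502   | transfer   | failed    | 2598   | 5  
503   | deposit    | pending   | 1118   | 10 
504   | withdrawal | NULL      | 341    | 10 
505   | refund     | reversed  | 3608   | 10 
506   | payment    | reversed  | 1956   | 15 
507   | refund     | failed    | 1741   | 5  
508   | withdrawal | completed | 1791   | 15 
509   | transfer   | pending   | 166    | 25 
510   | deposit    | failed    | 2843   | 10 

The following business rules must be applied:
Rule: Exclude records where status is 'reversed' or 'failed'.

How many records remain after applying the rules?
4

Step 1: Count records to exclude
  - 2 (reversed) + 4 (failed) = 6 records
Step 2: Total records: 10
Step 3: Remaining = 10 - 6 = 4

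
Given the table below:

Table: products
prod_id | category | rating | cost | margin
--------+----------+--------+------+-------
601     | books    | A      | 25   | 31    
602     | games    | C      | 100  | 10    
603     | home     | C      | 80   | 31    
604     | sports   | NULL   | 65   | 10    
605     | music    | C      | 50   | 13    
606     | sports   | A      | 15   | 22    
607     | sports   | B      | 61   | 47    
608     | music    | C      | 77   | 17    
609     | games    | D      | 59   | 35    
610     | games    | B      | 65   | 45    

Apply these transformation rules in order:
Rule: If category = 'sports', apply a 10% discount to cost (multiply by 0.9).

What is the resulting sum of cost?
582.9

Step 1: Records with category = 'sports' have total cost = 141
Step 2: Apply multiplier: 141 × 0.9 = 126.9
Step 3: Other records total: 456
Step 4: Final sum = 126.9 + 456 = 582.9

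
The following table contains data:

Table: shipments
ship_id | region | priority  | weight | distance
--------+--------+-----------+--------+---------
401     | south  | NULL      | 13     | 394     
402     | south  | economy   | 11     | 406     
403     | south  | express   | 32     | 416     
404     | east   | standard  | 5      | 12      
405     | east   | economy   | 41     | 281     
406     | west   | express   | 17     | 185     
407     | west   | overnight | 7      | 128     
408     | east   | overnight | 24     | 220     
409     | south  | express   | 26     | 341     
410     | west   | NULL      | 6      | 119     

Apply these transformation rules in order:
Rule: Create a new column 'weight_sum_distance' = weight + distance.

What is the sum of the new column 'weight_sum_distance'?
2684

Step 1: For each record, compute weight + distance
Example calculations:
  13 + 394 = 407
  11 + 406 = 417
  32 + 416 = 448
  ...
Step 2: Sum all derived values
Step 3: Total = 2684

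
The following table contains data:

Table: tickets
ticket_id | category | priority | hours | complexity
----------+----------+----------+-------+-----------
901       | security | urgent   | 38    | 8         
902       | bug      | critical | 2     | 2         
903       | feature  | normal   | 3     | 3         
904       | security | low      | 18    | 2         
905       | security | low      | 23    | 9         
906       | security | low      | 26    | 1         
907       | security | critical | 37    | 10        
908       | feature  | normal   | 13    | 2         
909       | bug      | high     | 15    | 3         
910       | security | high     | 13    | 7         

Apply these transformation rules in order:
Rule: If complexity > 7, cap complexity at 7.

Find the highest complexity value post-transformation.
7

Step 1: Original maximum complexity = 10
Step 2: Apply cap at 7
Step 3: 3 records had complexity > 7 and were capped
Step 4: Maximum after transformation = 7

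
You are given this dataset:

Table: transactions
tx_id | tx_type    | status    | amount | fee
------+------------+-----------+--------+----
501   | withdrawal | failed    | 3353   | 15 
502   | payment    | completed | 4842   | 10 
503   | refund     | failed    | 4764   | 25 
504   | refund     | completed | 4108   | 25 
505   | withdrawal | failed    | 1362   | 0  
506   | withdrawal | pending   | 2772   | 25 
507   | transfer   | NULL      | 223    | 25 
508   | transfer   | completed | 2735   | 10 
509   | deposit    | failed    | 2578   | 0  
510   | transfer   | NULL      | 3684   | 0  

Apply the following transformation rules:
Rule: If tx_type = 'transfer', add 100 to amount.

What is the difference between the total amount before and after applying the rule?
300

Step 1: Original sum of amount = 30421
Step 2: 3 records have tx_type = 'transfer'
Step 3: Each affected record changes by 100
Step 4: Total change = 3 × 100 = 300
Step 5: New sum = 30421 + 300 = 30721
Step 6: Difference = |30721 - 30421| = 300
        (Sum increased by 300)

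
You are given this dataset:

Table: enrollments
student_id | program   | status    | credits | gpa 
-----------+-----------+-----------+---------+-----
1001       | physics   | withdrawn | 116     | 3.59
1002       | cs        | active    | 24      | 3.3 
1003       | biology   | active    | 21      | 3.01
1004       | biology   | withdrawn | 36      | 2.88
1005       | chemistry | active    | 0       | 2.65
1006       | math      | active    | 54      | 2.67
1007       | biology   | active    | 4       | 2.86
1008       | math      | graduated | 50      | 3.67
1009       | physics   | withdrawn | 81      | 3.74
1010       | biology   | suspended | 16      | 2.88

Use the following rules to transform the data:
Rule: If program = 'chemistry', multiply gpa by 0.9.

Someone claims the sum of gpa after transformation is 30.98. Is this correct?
Yes, the result is correct.

Step 1: Calculate the correct sum after transformation
Step 2: Apply multiplier 0.9 to records where program = 'chemistry'
Step 3: Correct result = 30.98
Step 4: Claimed result = 30.98
Step 5: 30.98 = 30.98 ✓
Conclusion: The claimed result is correct.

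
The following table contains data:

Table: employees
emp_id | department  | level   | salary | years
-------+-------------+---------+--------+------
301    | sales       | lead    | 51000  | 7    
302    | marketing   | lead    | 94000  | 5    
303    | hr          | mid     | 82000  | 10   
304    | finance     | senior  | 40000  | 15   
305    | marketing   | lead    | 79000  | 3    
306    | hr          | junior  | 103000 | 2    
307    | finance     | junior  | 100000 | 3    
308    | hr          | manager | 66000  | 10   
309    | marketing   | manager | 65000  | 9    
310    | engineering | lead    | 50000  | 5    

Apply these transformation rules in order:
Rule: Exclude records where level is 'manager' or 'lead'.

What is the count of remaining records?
4

Step 1: Count records to exclude
  - 2 (manager) + 4 (lead) = 6 records
Step 2: Total records: 10
Step 3: Remaining = 10 - 6 = 4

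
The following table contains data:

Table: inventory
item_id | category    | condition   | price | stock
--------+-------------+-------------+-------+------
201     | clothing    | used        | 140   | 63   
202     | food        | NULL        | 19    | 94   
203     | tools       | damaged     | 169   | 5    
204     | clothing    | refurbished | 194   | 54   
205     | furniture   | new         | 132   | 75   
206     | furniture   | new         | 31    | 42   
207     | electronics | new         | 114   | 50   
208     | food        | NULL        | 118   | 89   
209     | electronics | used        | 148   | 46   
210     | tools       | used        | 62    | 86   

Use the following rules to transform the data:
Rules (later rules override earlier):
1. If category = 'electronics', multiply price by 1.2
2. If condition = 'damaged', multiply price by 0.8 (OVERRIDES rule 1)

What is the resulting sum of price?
1145.6

Step 1: Rule 2 takes priority for records with condition = 'damaged'
  - 1 records: 169 × 0.8 = 135.2
Step 2: Rule 1 applies to remaining records with category = 'electronics'
  - 2 records: 262 × 1.2 = 314.4
Step 3: Other records unchanged: 696
Step 4: Final sum = 135.2 + 314.4 + 696 = 1145.6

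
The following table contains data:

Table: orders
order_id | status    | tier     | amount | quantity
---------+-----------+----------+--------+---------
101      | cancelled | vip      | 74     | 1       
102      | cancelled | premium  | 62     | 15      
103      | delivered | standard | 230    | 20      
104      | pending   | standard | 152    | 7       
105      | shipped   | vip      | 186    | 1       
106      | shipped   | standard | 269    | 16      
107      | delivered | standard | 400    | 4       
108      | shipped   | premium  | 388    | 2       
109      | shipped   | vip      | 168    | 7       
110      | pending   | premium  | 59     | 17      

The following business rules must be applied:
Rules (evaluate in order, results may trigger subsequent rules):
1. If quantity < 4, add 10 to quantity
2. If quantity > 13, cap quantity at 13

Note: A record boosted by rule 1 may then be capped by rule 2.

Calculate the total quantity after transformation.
104

Step 1: Apply rule 1 to records with quantity < 4
  - 3 records get bonus of 10
  - Of these, 0 records then exceed 13 and get capped
Step 2: Apply rule 2 to records with quantity > 13
  - 4 records (original) are capped
Step 3: Calculate final sum = 104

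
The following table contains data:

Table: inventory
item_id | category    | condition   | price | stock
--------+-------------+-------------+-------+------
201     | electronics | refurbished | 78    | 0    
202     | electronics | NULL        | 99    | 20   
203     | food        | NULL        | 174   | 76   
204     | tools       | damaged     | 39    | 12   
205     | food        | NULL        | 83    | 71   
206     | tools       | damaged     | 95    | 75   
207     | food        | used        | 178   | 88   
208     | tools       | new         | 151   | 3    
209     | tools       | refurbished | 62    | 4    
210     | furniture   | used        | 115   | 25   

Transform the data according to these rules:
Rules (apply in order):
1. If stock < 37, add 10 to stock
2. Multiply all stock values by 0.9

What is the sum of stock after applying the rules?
390.6

Step 1: Apply Rule 1 - Add 10 to records with stock < 37
  - 6 records affected: 64 + (6 × 10) = 124
  - Unaffected records: 310
  - Sum after Rule 1: 434
Step 2: Apply Rule 2 - Multiply all by 0.9
  - 434 × 0.9 = 390.6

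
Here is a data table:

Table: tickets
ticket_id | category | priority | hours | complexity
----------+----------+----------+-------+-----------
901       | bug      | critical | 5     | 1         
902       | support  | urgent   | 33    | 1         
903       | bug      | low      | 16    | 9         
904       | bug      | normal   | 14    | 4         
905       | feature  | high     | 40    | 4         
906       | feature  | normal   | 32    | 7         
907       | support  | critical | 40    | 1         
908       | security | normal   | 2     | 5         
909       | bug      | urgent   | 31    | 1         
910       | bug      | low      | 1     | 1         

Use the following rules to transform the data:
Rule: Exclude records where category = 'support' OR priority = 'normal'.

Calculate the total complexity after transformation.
16

Step 1: Find records where category = 'support' OR priority = 'normal'
Step 2: 5 records match, summing to 18
Step 3: Original sum: 34
Step 4: Remaining sum = 34 - 18 = 16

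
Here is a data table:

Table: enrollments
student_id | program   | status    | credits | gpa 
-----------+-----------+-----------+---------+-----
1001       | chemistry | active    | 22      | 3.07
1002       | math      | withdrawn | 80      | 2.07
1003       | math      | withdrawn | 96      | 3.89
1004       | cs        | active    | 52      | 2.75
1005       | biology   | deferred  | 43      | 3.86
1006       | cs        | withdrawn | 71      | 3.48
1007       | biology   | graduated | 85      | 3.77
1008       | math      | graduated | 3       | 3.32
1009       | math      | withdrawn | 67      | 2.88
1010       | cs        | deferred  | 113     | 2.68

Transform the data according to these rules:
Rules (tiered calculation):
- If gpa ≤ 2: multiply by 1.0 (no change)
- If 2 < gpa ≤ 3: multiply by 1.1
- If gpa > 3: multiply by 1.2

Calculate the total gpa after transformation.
37.09

Step 1: Tier 1 (gpa ≤ 2): 0 records, sum = 0 × 1.0 = 0.0
Step 2: Tier 2 (2 < gpa ≤ 3): 4 records, sum = 10.38 × 1.1 = 11.42
Step 3: Tier 3 (gpa > 3): 6 records, sum = 21.39 × 1.2 = 25.67
Step 4: Final sum = 0.0 + 11.42 + 25.67 = 37.09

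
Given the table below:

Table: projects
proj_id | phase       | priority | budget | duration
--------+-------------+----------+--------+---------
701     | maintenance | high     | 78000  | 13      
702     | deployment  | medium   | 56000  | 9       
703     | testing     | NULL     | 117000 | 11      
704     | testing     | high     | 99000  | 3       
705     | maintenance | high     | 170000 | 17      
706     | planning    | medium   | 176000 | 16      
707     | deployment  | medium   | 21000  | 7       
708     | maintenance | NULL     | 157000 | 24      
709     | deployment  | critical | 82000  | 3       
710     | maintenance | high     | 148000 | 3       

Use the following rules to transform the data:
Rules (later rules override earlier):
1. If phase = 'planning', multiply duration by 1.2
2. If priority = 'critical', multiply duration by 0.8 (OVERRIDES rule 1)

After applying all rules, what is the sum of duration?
108.6

Step 1: Rule 2 takes priority for records with priority = 'critical'
  - 1 records: 3 × 0.8 = 2.4
Step 2: Rule 1 applies to remaining records with phase = 'planning'
  - 1 records: 16 × 1.2 = 19.2
Step 3: Other records unchanged: 87
Step 4: Final sum = 2.4 + 19.2 + 87 = 108.6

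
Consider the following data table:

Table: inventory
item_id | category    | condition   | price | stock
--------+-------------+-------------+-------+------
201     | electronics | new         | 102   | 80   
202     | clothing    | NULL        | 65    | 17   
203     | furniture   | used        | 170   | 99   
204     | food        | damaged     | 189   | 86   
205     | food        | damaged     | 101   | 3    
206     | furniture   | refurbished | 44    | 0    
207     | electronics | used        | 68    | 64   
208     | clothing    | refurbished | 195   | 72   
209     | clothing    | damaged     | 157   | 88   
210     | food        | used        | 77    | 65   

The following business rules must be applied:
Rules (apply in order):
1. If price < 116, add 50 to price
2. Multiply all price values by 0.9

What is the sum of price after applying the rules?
1321.2

Step 1: Apply Rule 1 - Add 50 to records with price < 116
  - 6 records affected: 457 + (6 × 50) = 757
  - Unaffected records: 711
  - Sum after Rule 1: 1468
Step 2: Apply Rule 2 - Multiply all by 0.9
  - 1468 × 0.9 = 1321.2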